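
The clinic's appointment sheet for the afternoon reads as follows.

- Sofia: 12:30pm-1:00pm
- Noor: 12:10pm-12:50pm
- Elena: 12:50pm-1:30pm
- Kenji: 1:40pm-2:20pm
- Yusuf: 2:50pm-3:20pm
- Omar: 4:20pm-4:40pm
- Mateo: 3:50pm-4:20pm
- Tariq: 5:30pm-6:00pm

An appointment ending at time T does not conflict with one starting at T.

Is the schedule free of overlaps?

No

Sorted by start: Noor, Sofia, Elena, Kenji, Yusuf, Mateo, Omar, Tariq.
Sofia starts before Noor ends → Noor and Sofia overlap.
That's a conflict, so the schedule is not conflict-free.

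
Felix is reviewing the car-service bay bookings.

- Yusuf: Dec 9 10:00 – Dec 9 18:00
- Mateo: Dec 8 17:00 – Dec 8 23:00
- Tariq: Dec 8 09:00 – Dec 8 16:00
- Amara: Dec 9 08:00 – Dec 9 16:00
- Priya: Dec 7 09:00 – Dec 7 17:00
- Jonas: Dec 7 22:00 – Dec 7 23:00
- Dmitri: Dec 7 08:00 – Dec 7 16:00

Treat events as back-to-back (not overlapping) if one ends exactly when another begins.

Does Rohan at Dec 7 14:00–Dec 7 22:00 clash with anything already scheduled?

Yes — it overlaps Dmitri, Priya

Dmitri: starts Dec 7 08:00 before Rohan ends Dec 7 22:00, and ends Dec 7 16:00 after Rohan starts Dec 7 14:00 → overlap.
Priya: starts Dec 7 09:00 before Rohan ends Dec 7 22:00, and ends Dec 7 17:00 after Rohan starts Dec 7 14:00 → overlap.
Jonas: starts Dec 7 22:00 at or after Rohan ends Dec 7 22:00 → clear.
Tariq: starts Dec 8 09:00 at or after Rohan ends Dec 7 22:00 → clear.
Mateo: starts Dec 8 17:00 at or after Rohan ends Dec 7 22:00 → clear.
Amara: starts Dec 9 08:00 at or after Rohan ends Dec 7 22:00 → clear.
Yusuf: starts Dec 9 10:00 at or after Rohan ends Dec 7 22:00 → clear.
Rohan overlaps Dmitri, Priya.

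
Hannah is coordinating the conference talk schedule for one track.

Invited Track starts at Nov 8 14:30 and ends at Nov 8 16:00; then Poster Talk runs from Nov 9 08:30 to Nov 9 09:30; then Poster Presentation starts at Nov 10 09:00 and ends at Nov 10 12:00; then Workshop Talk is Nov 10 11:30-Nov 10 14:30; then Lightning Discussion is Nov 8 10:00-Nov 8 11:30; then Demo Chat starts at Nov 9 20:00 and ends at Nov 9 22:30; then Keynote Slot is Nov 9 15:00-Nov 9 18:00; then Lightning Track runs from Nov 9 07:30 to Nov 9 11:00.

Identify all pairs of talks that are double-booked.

Sorted by start: Lightning Discussion, Invited Track, Lightning Track, Poster Talk, Keynote Slot, Demo Chat, Poster Presentation, Workshop Talk.
Invited Track starts after Lightning Discussion ends, so Lightning Discussion has no further overlaps.
Lightning Track starts after Invited Track ends, so Invited Track has no further overlaps.
Poster Talk starts before Lightning Track ends → Lightning Track and Poster Talk overlap.
Keynote Slot starts after Lightning Track ends, so Lightning Track has no further overlaps.
Keynote Slot starts after Poster Talk ends, so Poster Talk has no further overlaps.
Demo Chat starts after Keynote Slot ends, so Keynote Slot has no further overlaps.
Poster Presentation starts after Demo Chat ends, so Demo Chat has no further overlaps.
Workshop Talk starts before Poster Presentation ends → Poster Presentation and Workshop Talk overlap.

Lightning Track & Poster Talk, Poster Presentation & Workshop Talk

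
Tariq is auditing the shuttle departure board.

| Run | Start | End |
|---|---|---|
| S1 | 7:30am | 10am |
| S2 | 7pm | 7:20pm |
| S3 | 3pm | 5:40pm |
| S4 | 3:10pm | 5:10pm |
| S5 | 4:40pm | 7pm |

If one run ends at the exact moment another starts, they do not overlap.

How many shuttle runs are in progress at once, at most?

Sort all start/end points and keep a running count:
7:30am start S1 → 1
10am end S1 → 0
3pm start S3 → 1
3:10pm start S4 → 2
4:40pm start S5 → 3
5:10pm end S4 → 2
5:40pm end S3 → 1
7pm end S5 → 0
7pm start S2 → 1
7:20pm end S2 → 0
Peak is 3, at 4:40pm (S3, S4, S5).

3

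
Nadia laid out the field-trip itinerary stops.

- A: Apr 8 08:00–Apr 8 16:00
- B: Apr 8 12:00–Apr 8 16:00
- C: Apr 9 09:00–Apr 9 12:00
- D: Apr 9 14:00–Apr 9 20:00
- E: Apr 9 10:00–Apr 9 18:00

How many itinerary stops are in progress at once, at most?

2

Sort all start/end points and keep a running count:
Apr 8 08:00 start A → 1
Apr 8 12:00 start B → 2
Apr 8 16:00 end A → 1
Apr 8 16:00 end B → 0
Apr 9 09:00 start C → 1
Apr 9 10:00 start E → 2
Apr 9 12:00 end C → 1
Apr 9 14:00 start D → 2
Apr 9 18:00 end E → 1
Apr 9 20:00 end D → 0
Peak is 2, at Apr 8 12:00 (A, B).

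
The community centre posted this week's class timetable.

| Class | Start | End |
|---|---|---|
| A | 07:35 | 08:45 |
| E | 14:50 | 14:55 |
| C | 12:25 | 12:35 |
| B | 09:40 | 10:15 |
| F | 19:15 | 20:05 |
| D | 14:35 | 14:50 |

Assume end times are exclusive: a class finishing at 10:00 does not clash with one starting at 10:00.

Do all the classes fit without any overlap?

Sorted by start: A, B, C, D, E, F.
B starts after A ends; A is clear from here.
C starts after B ends; B is clear from here.
D starts after C ends; C is clear from here.
E starts exactly when D ends (back-to-back, no overlap); D is clear from here.
F starts after E ends.
Every pair is clear; the schedule has no overlaps.

Yes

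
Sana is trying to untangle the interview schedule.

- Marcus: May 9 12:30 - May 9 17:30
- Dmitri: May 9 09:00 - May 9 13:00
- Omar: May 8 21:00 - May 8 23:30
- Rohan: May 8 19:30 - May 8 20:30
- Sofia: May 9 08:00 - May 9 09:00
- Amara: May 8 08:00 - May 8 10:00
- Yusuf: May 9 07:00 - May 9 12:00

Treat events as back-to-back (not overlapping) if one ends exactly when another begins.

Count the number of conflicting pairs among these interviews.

3

Two intervals overlap when each starts before the other ends.
Sorted by start: Amara, Rohan, Omar, Yusuf, Sofia, Dmitri, Marcus.
Rohan starts after Amara ends — done with Amara.
Omar starts after Rohan ends — done with Rohan.
Yusuf starts after Omar ends — done with Omar.
Sofia starts before Yusuf ends → Yusuf and Sofia overlap.
Dmitri starts before Yusuf ends → Yusuf and Dmitri overlap.
Marcus starts after Yusuf ends.
Dmitri starts exactly when Sofia ends (back-to-back, no overlap) — done with Sofia.
Marcus starts before Dmitri ends → Dmitri and Marcus overlap.
Overlapping pairs: Dmitri & Marcus, Dmitri & Yusuf, Sofia & Yusuf — 3 in total.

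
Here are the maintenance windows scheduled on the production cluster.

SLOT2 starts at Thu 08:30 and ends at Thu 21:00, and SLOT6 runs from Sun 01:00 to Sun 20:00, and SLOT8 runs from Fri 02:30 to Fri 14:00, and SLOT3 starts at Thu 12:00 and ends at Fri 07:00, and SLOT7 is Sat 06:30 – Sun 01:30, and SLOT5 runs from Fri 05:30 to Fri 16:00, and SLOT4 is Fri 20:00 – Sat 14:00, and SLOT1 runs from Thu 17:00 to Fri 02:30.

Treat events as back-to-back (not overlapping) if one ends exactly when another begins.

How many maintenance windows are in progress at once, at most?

3

Walk through starts and ends in time order (an end at T is processed before a start at T):
Thu 08:30 start SLOT2 → 1
Thu 12:00 start SLOT3 → 2
Thu 17:00 start SLOT1 → 3
Thu 21:00 end SLOT2 → 2
Fri 02:30 end SLOT1 → 1
Fri 02:30 start SLOT8 → 2
Fri 05:30 start SLOT5 → 3
Fri 07:00 end SLOT3 → 2
Fri 14:00 end SLOT8 → 1
Fri 16:00 end SLOT5 → 0
Fri 20:00 start SLOT4 → 1
Sat 06:30 start SLOT7 → 2
Sat 14:00 end SLOT4 → 1
Sun 01:00 start SLOT6 → 2
Sun 01:30 end SLOT7 → 1
Sun 20:00 end SLOT6 → 0
Peak is 3, at Thu 17:00 (SLOT1, SLOT2, SLOT3).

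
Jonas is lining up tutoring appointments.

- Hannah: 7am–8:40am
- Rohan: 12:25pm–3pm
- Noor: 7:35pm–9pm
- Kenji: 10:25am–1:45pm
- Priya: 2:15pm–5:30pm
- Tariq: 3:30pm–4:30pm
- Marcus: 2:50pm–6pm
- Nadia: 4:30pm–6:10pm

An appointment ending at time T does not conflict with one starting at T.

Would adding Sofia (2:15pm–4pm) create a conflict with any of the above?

Yes — it overlaps Marcus, Priya, Rohan, Tariq

Hannah: ends 8:40am at or before Sofia starts 2:15pm → clear.
Kenji: ends 1:45pm at or before Sofia starts 2:15pm → clear.
Rohan: starts 12:25pm before Sofia ends 4pm, and ends 3pm after Sofia starts 2:15pm → overlap.
Priya: starts 2:15pm before Sofia ends 4pm, and ends 5:30pm after Sofia starts 2:15pm → overlap.
Marcus: starts 2:50pm before Sofia ends 4pm, and ends 6pm after Sofia starts 2:15pm → overlap.
Tariq: starts 3:30pm before Sofia ends 4pm, and ends 4:30pm after Sofia starts 2:15pm → overlap.
Nadia: starts 4:30pm at or after Sofia ends 4pm → clear.
Noor: starts 7:35pm at or after Sofia ends 4pm → clear.
Sofia overlaps Priya, Rohan, Marcus, Tariq.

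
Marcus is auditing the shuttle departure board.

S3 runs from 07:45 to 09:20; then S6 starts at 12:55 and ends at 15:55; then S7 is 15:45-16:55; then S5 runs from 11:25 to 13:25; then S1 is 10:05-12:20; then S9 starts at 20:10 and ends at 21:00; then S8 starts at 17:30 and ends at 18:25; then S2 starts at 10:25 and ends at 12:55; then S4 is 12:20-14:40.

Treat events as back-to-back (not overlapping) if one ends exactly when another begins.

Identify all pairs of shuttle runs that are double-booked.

S1 & S2, S1 & S5, S2 & S4, S2 & S5, S4 & S5, S4 & S6, S5 & S6, S6 & S7

Two intervals overlap when each starts before the other ends.
Sorted by start: S3, S1, S2, S5, S4, S6, S7, S8, S9.
S1 starts after S3 ends; S3 is clear from here.
S2 starts before S1 ends → S1 and S2 overlap.
S5 starts before S1 ends → S1 and S5 overlap.
S4 starts exactly when S1 ends (back-to-back, no overlap); S1 is clear from here.
S5 starts before S2 ends → S2 and S5 overlap.
S4 starts before S2 ends → S2 and S4 overlap.
S6 starts exactly when S2 ends (back-to-back, no overlap); S2 is clear from here.
S4 starts before S5 ends → S5 and S4 overlap.
S6 starts before S5 ends → S5 and S6 overlap.
S7 starts after S5 ends; S5 is clear from here.
S6 starts before S4 ends → S4 and S6 overlap.
S7 starts after S4 ends; S4 is clear from here.
S7 starts before S6 ends → S6 and S7 overlap.
S8 starts after S6 ends; S6 is clear from here.
S8 starts after S7 ends; S7 is clear from here.
S9 starts after S8 ends.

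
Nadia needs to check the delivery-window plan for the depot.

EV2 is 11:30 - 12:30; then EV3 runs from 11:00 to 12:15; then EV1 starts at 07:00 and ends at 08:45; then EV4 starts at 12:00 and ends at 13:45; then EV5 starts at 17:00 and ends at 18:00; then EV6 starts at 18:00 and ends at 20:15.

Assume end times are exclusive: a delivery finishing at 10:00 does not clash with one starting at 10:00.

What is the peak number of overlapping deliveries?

3

Sweep the timeline, counting +1 at each start and −1 at each end (ends before starts at a tie):
07:00 start EV1 → 1
08:45 end EV1 → 0
11:00 start EV3 → 1
11:30 start EV2 → 2
12:00 start EV4 → 3
12:15 end EV3 → 2
12:30 end EV2 → 1
13:45 end EV4 → 0
17:00 start EV5 → 1
18:00 end EV5 → 0
18:00 start EV6 → 1
20:15 end EV6 → 0
Peak is 3, at 12:00 (EV2, EV3, EV4).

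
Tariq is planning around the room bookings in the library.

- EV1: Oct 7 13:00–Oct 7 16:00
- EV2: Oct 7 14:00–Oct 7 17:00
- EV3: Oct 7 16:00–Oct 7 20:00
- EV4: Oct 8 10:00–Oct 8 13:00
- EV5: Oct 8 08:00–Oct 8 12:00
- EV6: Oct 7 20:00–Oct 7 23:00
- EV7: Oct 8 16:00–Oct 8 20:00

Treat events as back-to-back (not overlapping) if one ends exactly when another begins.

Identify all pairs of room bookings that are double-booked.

EV1 & EV2, EV2 & EV3, EV4 & EV5

Sorted by start: EV1, EV2, EV3, EV6, EV5, EV4, EV7.
EV2 starts before EV1 ends → EV1 and EV2 overlap.
EV3 starts exactly when EV1 ends (back-to-back, no overlap), so EV1 has no further overlaps.
EV3 starts before EV2 ends → EV2 and EV3 overlap.
EV6 starts after EV2 ends, so EV2 has no further overlaps.
EV6 starts exactly when EV3 ends (back-to-back, no overlap), so EV3 has no further overlaps.
EV5 starts after EV6 ends, so EV6 has no further overlaps.
EV4 starts before EV5 ends → EV5 and EV4 overlap.
EV7 starts after EV5 ends.
EV7 starts after EV4 ends.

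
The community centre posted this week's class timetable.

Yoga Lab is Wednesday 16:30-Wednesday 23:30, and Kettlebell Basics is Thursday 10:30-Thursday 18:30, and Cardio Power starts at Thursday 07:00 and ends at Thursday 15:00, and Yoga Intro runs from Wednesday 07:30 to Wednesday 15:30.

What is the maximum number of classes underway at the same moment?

2

Walk through starts and ends in time order (an end at T is processed before a start at T):
Wednesday 07:30 start Yoga Intro → 1
Wednesday 15:30 end Yoga Intro → 0
Wednesday 16:30 start Yoga Lab → 1
Wednesday 23:30 end Yoga Lab → 0
Thursday 07:00 start Cardio Power → 1
Thursday 10:30 start Kettlebell Basics → 2
Thursday 15:00 end Cardio Power → 1
Thursday 18:30 end Kettlebell Basics → 0
Peak is 2, at Thursday 10:30 (Cardio Power, Kettlebell Basics).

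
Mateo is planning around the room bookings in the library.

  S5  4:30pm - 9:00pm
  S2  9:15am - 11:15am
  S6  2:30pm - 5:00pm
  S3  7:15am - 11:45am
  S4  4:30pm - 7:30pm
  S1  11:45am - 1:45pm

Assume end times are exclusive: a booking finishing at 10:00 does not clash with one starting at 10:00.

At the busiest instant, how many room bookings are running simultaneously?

Sweep the timeline, counting +1 at each start and −1 at each end (ends before starts at a tie):
7:15am start S3 → 1
9:15am start S2 → 2
11:15am end S2 → 1
11:45am end S3 → 0
11:45am start S1 → 1
1:45pm end S1 → 0
2:30pm start S6 → 1
4:30pm start S4 → 2
4:30pm start S5 → 3
5:00pm end S6 → 2
7:30pm end S4 → 1
9:00pm end S5 → 0
Peak is 3, at 4:30pm (S4, S5, S6).

3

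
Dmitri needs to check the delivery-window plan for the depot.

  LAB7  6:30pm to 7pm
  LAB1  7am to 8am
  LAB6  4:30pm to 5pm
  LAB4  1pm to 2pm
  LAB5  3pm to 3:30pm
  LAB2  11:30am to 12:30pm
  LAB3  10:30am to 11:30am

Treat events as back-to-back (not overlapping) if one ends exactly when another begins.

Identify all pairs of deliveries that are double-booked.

Sorted by start: LAB1, LAB3, LAB2, LAB4, LAB5, LAB6, LAB7.
LAB3 starts after LAB1 ends; LAB1 is clear from here.
LAB2 starts exactly when LAB3 ends (back-to-back, no overlap); LAB3 is clear from here.
LAB4 starts after LAB2 ends; LAB2 is clear from here.
LAB5 starts after LAB4 ends; LAB4 is clear from here.
LAB6 starts after LAB5 ends; LAB5 is clear from here.
LAB7 starts after LAB6 ends.

no conflicts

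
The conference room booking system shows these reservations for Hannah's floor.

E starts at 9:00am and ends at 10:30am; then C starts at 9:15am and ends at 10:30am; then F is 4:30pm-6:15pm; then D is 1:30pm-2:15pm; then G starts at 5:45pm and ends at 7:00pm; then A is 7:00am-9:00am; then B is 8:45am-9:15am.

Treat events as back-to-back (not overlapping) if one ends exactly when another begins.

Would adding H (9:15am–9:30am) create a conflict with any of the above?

A: ends 9:00am at or before H starts 9:15am → clear.
B: ends 9:15am at or before H starts 9:15am → clear.
E: starts 9:00am before H ends 9:30am, and ends 10:30am after H starts 9:15am → overlap.
C: starts 9:15am before H ends 9:30am, and ends 10:30am after H starts 9:15am → overlap.
D: starts 1:30pm at or after H ends 9:30am → clear.
F: starts 4:30pm at or after H ends 9:30am → clear.
G: starts 5:45pm at or after H ends 9:30am → clear.
H overlaps C, E.

Yes — it overlaps C, E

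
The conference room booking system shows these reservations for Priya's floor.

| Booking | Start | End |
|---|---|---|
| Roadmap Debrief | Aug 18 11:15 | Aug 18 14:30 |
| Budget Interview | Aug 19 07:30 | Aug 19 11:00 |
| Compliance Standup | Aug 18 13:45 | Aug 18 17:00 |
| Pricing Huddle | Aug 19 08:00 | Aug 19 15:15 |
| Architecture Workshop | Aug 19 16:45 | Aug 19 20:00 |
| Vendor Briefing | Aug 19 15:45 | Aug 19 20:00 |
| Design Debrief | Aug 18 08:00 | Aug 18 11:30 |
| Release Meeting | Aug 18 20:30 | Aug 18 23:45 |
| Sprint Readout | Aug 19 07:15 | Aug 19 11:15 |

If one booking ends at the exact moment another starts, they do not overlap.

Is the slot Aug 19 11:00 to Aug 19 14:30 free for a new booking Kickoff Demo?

No — it overlaps Pricing Huddle, Sprint Readout

Design Debrief: ends Aug 18 11:30 at or before Kickoff Demo starts Aug 19 11:00 → clear.
Roadmap Debrief: ends Aug 18 14:30 at or before Kickoff Demo starts Aug 19 11:00 → clear.
Compliance Standup: ends Aug 18 17:00 at or before Kickoff Demo starts Aug 19 11:00 → clear.
Release Meeting: ends Aug 18 23:45 at or before Kickoff Demo starts Aug 19 11:00 → clear.
Sprint Readout: starts Aug 19 07:15 before Kickoff Demo ends Aug 19 14:30, and ends Aug 19 11:15 after Kickoff Demo starts Aug 19 11:00 → overlap.
Budget Interview: ends Aug 19 11:00 at or before Kickoff Demo starts Aug 19 11:00 → clear.
Pricing Huddle: starts Aug 19 08:00 before Kickoff Demo ends Aug 19 14:30, and ends Aug 19 15:15 after Kickoff Demo starts Aug 19 11:00 → overlap.
Vendor Briefing: starts Aug 19 15:45 at or after Kickoff Demo ends Aug 19 14:30 → clear.
Architecture Workshop: starts Aug 19 16:45 at or after Kickoff Demo ends Aug 19 14:30 → clear.
Kickoff Demo overlaps Pricing Huddle, Sprint Readout.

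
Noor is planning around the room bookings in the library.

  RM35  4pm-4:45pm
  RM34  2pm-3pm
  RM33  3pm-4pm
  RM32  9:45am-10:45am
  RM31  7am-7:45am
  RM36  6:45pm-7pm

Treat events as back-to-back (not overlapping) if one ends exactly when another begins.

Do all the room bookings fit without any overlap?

Two intervals overlap when each starts before the other ends.
Sorted by start: RM31, RM32, RM34, RM33, RM35, RM36.
RM32 starts after RM31 ends, so nothing later overlaps RM31 either.
RM34 starts after RM32 ends, so nothing later overlaps RM32 either.
RM33 starts exactly when RM34 ends (back-to-back, no overlap), so nothing later overlaps RM34 either.
RM35 starts exactly when RM33 ends (back-to-back, no overlap), so nothing later overlaps RM33 either.
RM36 starts after RM35 ends.
Every pair is clear; the schedule has no overlaps.

Yes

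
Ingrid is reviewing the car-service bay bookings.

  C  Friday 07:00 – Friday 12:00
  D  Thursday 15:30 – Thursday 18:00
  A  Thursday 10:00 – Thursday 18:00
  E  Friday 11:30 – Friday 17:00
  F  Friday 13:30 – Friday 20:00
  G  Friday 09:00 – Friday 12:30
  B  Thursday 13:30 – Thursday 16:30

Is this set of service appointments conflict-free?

No

Sorted by start: A, B, D, C, G, E, F.
B starts before A ends → A and B overlap.
That's a conflict, so the schedule is not conflict-free.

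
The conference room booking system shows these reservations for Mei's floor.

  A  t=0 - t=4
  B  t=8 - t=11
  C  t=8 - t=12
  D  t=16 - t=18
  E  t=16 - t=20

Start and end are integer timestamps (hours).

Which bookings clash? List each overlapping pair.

Two intervals overlap when each starts before the other ends.
Sorted by start: A, B, C, D, E.
B starts after A ends, so A has no further overlaps.
C starts before B ends → B and C overlap.
D starts after B ends, so B has no further overlaps.
D starts after C ends, so C has no further overlaps.
E starts before D ends → D and E overlap.

B & C, D & E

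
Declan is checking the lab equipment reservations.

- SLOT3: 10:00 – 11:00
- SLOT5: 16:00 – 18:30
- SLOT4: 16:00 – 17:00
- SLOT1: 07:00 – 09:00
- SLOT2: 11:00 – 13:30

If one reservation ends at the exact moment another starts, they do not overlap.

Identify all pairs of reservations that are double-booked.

SLOT4 & SLOT5

Check each pair: they overlap iff neither finishes before the other starts.
Sorted by start: SLOT1, SLOT3, SLOT2, SLOT4, SLOT5.
SLOT3 starts after SLOT1 ends; SLOT1 is clear from here.
SLOT2 starts exactly when SLOT3 ends (back-to-back, no overlap); SLOT3 is clear from here.
SLOT4 starts after SLOT2 ends; SLOT2 is clear from here.
SLOT5 starts before SLOT4 ends → SLOT4 and SLOT5 overlap.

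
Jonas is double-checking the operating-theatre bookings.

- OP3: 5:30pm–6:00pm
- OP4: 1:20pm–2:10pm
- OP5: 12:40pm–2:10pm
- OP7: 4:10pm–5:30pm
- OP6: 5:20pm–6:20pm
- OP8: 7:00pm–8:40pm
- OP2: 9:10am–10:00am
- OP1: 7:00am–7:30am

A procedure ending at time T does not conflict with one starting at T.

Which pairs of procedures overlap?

Check each pair: they overlap iff neither finishes before the other starts.
Sorted by start: OP1, OP2, OP5, OP4, OP7, OP6, OP3, OP8.
OP2 starts after OP1 ends — done with OP1.
OP5 starts after OP2 ends — done with OP2.
OP4 starts before OP5 ends → OP5 and OP4 overlap.
OP7 starts after OP5 ends — done with OP5.
OP7 starts after OP4 ends — done with OP4.
OP6 starts before OP7 ends → OP7 and OP6 overlap.
OP3 starts exactly when OP7 ends (back-to-back, no overlap) — done with OP7.
OP3 starts before OP6 ends → OP6 and OP3 overlap.
OP8 starts after OP6 ends.
OP8 starts after OP3 ends.

OP3 & OP6, OP4 & OP5, OP6 & OP7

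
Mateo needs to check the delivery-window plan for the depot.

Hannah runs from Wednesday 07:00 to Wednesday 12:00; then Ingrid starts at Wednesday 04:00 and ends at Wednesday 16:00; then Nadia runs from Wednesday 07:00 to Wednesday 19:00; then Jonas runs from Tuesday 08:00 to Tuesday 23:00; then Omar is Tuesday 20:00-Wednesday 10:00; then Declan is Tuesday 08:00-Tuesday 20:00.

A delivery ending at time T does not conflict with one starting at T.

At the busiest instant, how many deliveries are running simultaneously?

Sort all start/end points and keep a running count:
Tuesday 08:00 start Declan → 1
Tuesday 08:00 start Jonas → 2
Tuesday 20:00 end Declan → 1
Tuesday 20:00 start Omar → 2
Tuesday 23:00 end Jonas → 1
Wednesday 04:00 start Ingrid → 2
Wednesday 07:00 start Hannah → 3
Wednesday 07:00 start Nadia → 4
Wednesday 10:00 end Omar → 3
Wednesday 12:00 end Hannah → 2
Wednesday 16:00 end Ingrid → 1
Wednesday 19:00 end Nadia → 0
Peak is 4, at Wednesday 07:00 (Hannah, Ingrid, Nadia, Omar).

4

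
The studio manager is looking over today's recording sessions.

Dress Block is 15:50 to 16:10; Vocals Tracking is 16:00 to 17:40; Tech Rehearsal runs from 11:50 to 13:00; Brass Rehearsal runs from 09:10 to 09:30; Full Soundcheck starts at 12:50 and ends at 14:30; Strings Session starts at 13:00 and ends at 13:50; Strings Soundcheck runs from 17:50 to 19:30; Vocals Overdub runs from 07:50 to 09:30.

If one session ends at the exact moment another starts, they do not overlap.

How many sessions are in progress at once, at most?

Sweep the timeline, counting +1 at each start and −1 at each end (ends before starts at a tie):
07:50 start Vocals Overdub → 1
09:10 start Brass Rehearsal → 2
09:30 end Brass Rehearsal → 1
09:30 end Vocals Overdub → 0
11:50 start Tech Rehearsal → 1
12:50 start Full Soundcheck → 2
13:00 end Tech Rehearsal → 1
13:00 start Strings Session → 2
13:50 end Strings Session → 1
14:30 end Full Soundcheck → 0
15:50 start Dress Block → 1
16:00 start Vocals Tracking → 2
16:10 end Dress Block → 1
17:40 end Vocals Tracking → 0
17:50 start Strings Soundcheck → 1
19:30 end Strings Soundcheck → 0
Peak is 2, at 09:10 (Brass Rehearsal, Vocals Overdub).

2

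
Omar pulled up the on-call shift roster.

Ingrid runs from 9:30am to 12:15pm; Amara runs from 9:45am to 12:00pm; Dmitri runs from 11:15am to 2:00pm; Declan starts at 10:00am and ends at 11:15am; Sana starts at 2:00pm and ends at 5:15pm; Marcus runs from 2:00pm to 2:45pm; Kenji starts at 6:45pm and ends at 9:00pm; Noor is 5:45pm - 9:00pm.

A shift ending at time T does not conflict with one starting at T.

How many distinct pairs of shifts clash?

7

Two intervals overlap when each starts before the other ends.
Sorted by start: Ingrid, Amara, Declan, Dmitri, Sana, Marcus, Noor, Kenji.
Amara starts before Ingrid ends → Ingrid and Amara overlap.
Declan starts before Ingrid ends → Ingrid and Declan overlap.
Dmitri starts before Ingrid ends → Ingrid and Dmitri overlap.
Sana starts after Ingrid ends, so Ingrid has no further overlaps.
Declan starts before Amara ends → Amara and Declan overlap.
Dmitri starts before Amara ends → Amara and Dmitri overlap.
Sana starts after Amara ends, so Amara has no further overlaps.
Dmitri starts exactly when Declan ends (back-to-back, no overlap), so Declan has no further overlaps.
Sana starts exactly when Dmitri ends (back-to-back, no overlap), so Dmitri has no further overlaps.
Marcus starts before Sana ends → Sana and Marcus overlap.
Noor starts after Sana ends, so Sana has no further overlaps.
Noor starts after Marcus ends, so Marcus has no further overlaps.
Kenji starts before Noor ends → Noor and Kenji overlap.
Overlapping pairs: Amara & Declan, Amara & Dmitri, Amara & Ingrid, Declan & Ingrid, Dmitri & Ingrid, Kenji & Noor, Marcus & Sana — 7 in total.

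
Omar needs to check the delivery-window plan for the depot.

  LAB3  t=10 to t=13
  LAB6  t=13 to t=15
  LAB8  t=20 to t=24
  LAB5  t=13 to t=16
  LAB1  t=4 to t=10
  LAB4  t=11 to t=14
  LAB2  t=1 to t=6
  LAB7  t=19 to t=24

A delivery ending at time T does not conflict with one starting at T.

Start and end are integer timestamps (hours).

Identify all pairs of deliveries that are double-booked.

Two intervals overlap when each starts before the other ends.
Sorted by start: LAB2, LAB1, LAB3, LAB4, LAB5, LAB6, LAB7, LAB8.
LAB1 starts before LAB2 ends → LAB2 and LAB1 overlap.
LAB3 starts after LAB2 ends — done with LAB2.
LAB3 starts exactly when LAB1 ends (back-to-back, no overlap) — done with LAB1.
LAB4 starts before LAB3 ends → LAB3 and LAB4 overlap.
LAB5 starts exactly when LAB3 ends (back-to-back, no overlap) — done with LAB3.
LAB5 starts before LAB4 ends → LAB4 and LAB5 overlap.
LAB6 starts before LAB4 ends → LAB4 and LAB6 overlap.
LAB7 starts after LAB4 ends — done with LAB4.
LAB6 starts before LAB5 ends → LAB5 and LAB6 overlap.
LAB7 starts after LAB5 ends — done with LAB5.
LAB7 starts after LAB6 ends — done with LAB6.
LAB8 starts before LAB7 ends → LAB7 and LAB8 overlap.

LAB1 & LAB2, LAB3 & LAB4, LAB4 & LAB5, LAB4 & LAB6, LAB5 & LAB6, LAB7 & LAB8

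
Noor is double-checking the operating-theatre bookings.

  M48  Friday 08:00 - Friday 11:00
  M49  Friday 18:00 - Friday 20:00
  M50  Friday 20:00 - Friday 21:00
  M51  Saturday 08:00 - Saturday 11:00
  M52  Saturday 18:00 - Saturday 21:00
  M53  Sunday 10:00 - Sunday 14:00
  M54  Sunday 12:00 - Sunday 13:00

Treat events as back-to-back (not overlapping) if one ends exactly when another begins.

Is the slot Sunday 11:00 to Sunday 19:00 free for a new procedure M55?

M48: ends Friday 11:00 at or before M55 starts Sunday 11:00 → clear.
M49: ends Friday 20:00 at or before M55 starts Sunday 11:00 → clear.
M50: ends Friday 21:00 at or before M55 starts Sunday 11:00 → clear.
M51: ends Saturday 11:00 at or before M55 starts Sunday 11:00 → clear.
M52: ends Saturday 21:00 at or before M55 starts Sunday 11:00 → clear.
M53: starts Sunday 10:00 before M55 ends Sunday 19:00, and ends Sunday 14:00 after M55 starts Sunday 11:00 → overlap.
M54: starts Sunday 12:00 before M55 ends Sunday 19:00, and ends Sunday 13:00 after M55 starts Sunday 11:00 → overlap.
M55 overlaps M53, M54.

No — it overlaps M53, M54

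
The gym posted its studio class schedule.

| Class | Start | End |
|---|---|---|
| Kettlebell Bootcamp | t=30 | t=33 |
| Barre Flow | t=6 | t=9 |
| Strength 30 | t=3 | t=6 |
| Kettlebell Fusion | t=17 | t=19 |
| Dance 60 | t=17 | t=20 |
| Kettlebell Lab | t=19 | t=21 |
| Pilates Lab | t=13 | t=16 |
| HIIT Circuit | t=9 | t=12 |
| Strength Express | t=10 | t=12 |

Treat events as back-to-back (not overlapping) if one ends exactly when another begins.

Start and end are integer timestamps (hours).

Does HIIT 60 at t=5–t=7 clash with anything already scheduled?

Yes — it overlaps Barre Flow, Strength 30

Strength 30: starts t=3 before HIIT 60 ends t=7, and ends t=6 after HIIT 60 starts t=5 → overlap.
Barre Flow: starts t=6 before HIIT 60 ends t=7, and ends t=9 after HIIT 60 starts t=5 → overlap.
HIIT Circuit: starts t=9 at or after HIIT 60 ends t=7 → clear.
Strength Express: starts t=10 at or after HIIT 60 ends t=7 → clear.
Pilates Lab: starts t=13 at or after HIIT 60 ends t=7 → clear.
Kettlebell Fusion: starts t=17 at or after HIIT 60 ends t=7 → clear.
Dance 60: starts t=17 at or after HIIT 60 ends t=7 → clear.
Kettlebell Lab: starts t=19 at or after HIIT 60 ends t=7 → clear.
Kettlebell Bootcamp: starts t=30 at or after HIIT 60 ends t=7 → clear.
HIIT 60 overlaps Strength 30, Barre Flow.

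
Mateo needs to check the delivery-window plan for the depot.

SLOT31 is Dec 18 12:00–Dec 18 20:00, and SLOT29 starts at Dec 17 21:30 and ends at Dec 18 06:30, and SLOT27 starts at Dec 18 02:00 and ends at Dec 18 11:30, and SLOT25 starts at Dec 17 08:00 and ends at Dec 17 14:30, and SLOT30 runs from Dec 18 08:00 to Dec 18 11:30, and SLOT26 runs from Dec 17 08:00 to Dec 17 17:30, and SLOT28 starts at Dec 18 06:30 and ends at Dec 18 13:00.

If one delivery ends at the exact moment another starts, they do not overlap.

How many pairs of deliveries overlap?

6

Sorted by start: SLOT25, SLOT26, SLOT29, SLOT27, SLOT28, SLOT30, SLOT31.
SLOT26 starts before SLOT25 ends → SLOT25 and SLOT26 overlap.
SLOT29 starts after SLOT25 ends, so nothing later overlaps SLOT25 either.
SLOT29 starts after SLOT26 ends, so nothing later overlaps SLOT26 either.
SLOT27 starts before SLOT29 ends → SLOT29 and SLOT27 overlap.
SLOT28 starts exactly when SLOT29 ends (back-to-back, no overlap), so nothing later overlaps SLOT29 either.
SLOT28 starts before SLOT27 ends → SLOT27 and SLOT28 overlap.
SLOT30 starts before SLOT27 ends → SLOT27 and SLOT30 overlap.
SLOT31 starts after SLOT27 ends.
SLOT30 starts before SLOT28 ends → SLOT28 and SLOT30 overlap.
SLOT31 starts before SLOT28 ends → SLOT28 and SLOT31 overlap.
SLOT31 starts after SLOT30 ends.
Overlapping pairs: SLOT25 & SLOT26, SLOT27 & SLOT28, SLOT27 & SLOT29, SLOT27 & SLOT30, SLOT28 & SLOT30, SLOT28 & SLOT31 — 6 in total.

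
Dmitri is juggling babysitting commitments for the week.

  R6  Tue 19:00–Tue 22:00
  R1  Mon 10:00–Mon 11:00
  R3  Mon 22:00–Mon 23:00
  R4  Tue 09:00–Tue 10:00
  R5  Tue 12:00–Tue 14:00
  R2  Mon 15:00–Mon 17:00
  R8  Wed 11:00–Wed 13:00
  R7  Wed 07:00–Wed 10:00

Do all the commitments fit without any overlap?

Yes

Two intervals overlap when each starts before the other ends.
Sorted by start: R1, R2, R3, R4, R5, R6, R7, R8.
R2 starts after R1 ends, so R1 has no further overlaps.
R3 starts after R2 ends, so R2 has no further overlaps.
R4 starts after R3 ends, so R3 has no further overlaps.
R5 starts after R4 ends, so R4 has no further overlaps.
R6 starts after R5 ends, so R5 has no further overlaps.
R7 starts after R6 ends, so R6 has no further overlaps.
R8 starts after R7 ends.
Every pair is clear; the schedule has no overlaps.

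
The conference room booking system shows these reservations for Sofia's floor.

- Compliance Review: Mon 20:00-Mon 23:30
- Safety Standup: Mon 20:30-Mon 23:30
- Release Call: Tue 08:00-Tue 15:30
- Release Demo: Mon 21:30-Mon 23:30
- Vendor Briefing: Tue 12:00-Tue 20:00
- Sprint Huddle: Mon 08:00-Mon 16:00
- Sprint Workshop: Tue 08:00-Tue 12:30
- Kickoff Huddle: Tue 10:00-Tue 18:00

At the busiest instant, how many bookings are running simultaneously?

4

Walk through starts and ends in time order (an end at T is processed before a start at T):
Mon 08:00 start Sprint Huddle → 1
Mon 16:00 end Sprint Huddle → 0
Mon 20:00 start Compliance Review → 1
Mon 20:30 start Safety Standup → 2
Mon 21:30 start Release Demo → 3
Mon 23:30 end Compliance Review → 2
Mon 23:30 end Release Demo → 1
Mon 23:30 end Safety Standup → 0
Tue 08:00 start Release Call → 1
Tue 08:00 start Sprint Workshop → 2
Tue 10:00 start Kickoff Huddle → 3
Tue 12:00 start Vendor Briefing → 4
Tue 12:30 end Sprint Workshop → 3
Tue 15:30 end Release Call → 2
Tue 18:00 end Kickoff Huddle → 1
Tue 20:00 end Vendor Briefing → 0
Peak is 4, at Tue 12:00 (Kickoff Huddle, Release Call, Sprint Workshop, Vendor Briefing).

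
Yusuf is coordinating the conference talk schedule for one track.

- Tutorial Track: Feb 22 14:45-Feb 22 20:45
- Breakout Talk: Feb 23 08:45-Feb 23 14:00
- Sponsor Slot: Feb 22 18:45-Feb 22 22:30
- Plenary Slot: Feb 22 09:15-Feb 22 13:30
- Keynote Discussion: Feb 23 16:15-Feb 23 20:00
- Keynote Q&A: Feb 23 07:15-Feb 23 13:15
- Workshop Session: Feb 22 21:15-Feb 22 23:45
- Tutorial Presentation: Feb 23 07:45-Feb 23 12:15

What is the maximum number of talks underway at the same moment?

Walk through starts and ends in time order (an end at T is processed before a start at T):
Feb 22 09:15 start Plenary Slot → 1
Feb 22 13:30 end Plenary Slot → 0
Feb 22 14:45 start Tutorial Track → 1
Feb 22 18:45 start Sponsor Slot → 2
Feb 22 20:45 end Tutorial Track → 1
Feb 22 21:15 start Workshop Session → 2
Feb 22 22:30 end Sponsor Slot → 1
Feb 22 23:45 end Workshop Session → 0
Feb 23 07:15 start Keynote Q&A → 1
Feb 23 07:45 start Tutorial Presentation → 2
Feb 23 08:45 start Breakout Talk → 3
Feb 23 12:15 end Tutorial Presentation → 2
Feb 23 13:15 end Keynote Q&A → 1
Feb 23 14:00 end Breakout Talk → 0
Feb 23 16:15 start Keynote Discussion → 1
Feb 23 20:00 end Keynote Discussion → 0
Peak is 3, at Feb 23 08:45 (Breakout Talk, Keynote Q&A, Tutorial Presentation).

3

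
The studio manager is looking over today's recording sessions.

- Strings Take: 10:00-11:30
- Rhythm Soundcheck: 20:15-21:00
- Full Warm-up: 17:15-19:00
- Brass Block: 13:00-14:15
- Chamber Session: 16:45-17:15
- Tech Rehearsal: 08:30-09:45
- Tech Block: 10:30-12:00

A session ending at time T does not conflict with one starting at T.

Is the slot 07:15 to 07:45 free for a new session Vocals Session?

Tech Rehearsal: starts 08:30 at or after Vocals Session ends 07:45 → clear.
Strings Take: starts 10:00 at or after Vocals Session ends 07:45 → clear.
Tech Block: starts 10:30 at or after Vocals Session ends 07:45 → clear.
Brass Block: starts 13:00 at or after Vocals Session ends 07:45 → clear.
Chamber Session: starts 16:45 at or after Vocals Session ends 07:45 → clear.
Full Warm-up: starts 17:15 at or after Vocals Session ends 07:45 → clear.
Rhythm Soundcheck: starts 20:15 at or after Vocals Session ends 07:45 → clear.

Yes — the slot is free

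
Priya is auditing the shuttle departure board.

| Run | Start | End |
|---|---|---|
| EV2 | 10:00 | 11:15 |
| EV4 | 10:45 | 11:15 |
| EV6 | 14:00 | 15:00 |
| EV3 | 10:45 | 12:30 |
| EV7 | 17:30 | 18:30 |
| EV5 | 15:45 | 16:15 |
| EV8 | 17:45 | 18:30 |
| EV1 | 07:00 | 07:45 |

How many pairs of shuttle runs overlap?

Check each pair: they overlap iff neither finishes before the other starts.
Sorted by start: EV1, EV2, EV3, EV4, EV6, EV5, EV7, EV8.
EV2 starts after EV1 ends, so EV1 has no further overlaps.
EV3 starts before EV2 ends → EV2 and EV3 overlap.
EV4 starts before EV2 ends → EV2 and EV4 overlap.
EV6 starts after EV2 ends, so EV2 has no further overlaps.
EV4 starts before EV3 ends → EV3 and EV4 overlap.
EV6 starts after EV3 ends, so EV3 has no further overlaps.
EV6 starts after EV4 ends, so EV4 has no further overlaps.
EV5 starts after EV6 ends, so EV6 has no further overlaps.
EV7 starts after EV5 ends, so EV5 has no further overlaps.
EV8 starts before EV7 ends → EV7 and EV8 overlap.
Overlapping pairs: EV2 & EV3, EV2 & EV4, EV3 & EV4, EV7 & EV8 — 4 in total.

4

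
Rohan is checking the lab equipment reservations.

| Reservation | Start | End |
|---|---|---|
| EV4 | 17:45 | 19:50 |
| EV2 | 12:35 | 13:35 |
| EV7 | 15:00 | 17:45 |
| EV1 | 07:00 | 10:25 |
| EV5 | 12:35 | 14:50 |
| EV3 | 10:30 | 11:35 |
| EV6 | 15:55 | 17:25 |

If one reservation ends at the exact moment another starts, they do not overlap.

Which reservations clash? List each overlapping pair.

EV2 & EV5, EV6 & EV7

Two intervals overlap when each starts before the other ends.
Sorted by start: EV1, EV3, EV2, EV5, EV7, EV6, EV4.
EV3 starts after EV1 ends, so EV1 has no further overlaps.
EV2 starts after EV3 ends, so EV3 has no further overlaps.
EV5 starts before EV2 ends → EV2 and EV5 overlap.
EV7 starts after EV2 ends, so EV2 has no further overlaps.
EV7 starts after EV5 ends, so EV5 has no further overlaps.
EV6 starts before EV7 ends → EV7 and EV6 overlap.
EV4 starts exactly when EV7 ends (back-to-back, no overlap).
EV4 starts after EV6 ends.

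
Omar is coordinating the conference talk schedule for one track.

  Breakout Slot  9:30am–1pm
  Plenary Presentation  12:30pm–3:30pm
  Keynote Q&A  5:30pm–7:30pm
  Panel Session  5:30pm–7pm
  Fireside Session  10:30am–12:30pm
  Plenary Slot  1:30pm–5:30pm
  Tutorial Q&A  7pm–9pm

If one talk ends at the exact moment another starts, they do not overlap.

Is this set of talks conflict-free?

Sorted by start: Breakout Slot, Fireside Session, Plenary Presentation, Plenary Slot, Keynote Q&A, Panel Session, Tutorial Q&A.
Fireside Session starts before Breakout Slot ends → Breakout Slot and Fireside Session overlap.
That's a conflict, so the schedule is not conflict-free.

No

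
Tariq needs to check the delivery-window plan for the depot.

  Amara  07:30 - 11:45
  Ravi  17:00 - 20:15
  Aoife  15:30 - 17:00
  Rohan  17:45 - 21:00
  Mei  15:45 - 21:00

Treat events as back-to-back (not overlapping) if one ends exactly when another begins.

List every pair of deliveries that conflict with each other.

Aoife & Mei, Mei & Ravi, Mei & Rohan, Ravi & Rohan

Sorted by start: Amara, Aoife, Mei, Ravi, Rohan.
Aoife starts after Amara ends, so Amara has no further overlaps.
Mei starts before Aoife ends → Aoife and Mei overlap.
Ravi starts exactly when Aoife ends (back-to-back, no overlap), so Aoife has no further overlaps.
Ravi starts before Mei ends → Mei and Ravi overlap.
Rohan starts before Mei ends → Mei and Rohan overlap.
Rohan starts before Ravi ends → Ravi and Rohan overlap.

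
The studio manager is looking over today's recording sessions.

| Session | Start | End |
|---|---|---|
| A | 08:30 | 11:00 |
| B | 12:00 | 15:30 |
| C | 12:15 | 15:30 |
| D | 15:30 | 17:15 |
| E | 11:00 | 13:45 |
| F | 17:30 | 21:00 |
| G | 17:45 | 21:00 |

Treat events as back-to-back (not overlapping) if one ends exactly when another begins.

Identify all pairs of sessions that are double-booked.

B & C, B & E, C & E, F & G

Sorted by start: A, E, B, C, D, F, G.
E starts exactly when A ends (back-to-back, no overlap), so A has no further overlaps.
B starts before E ends → E and B overlap.
C starts before E ends → E and C overlap.
D starts after E ends, so E has no further overlaps.
C starts before B ends → B and C overlap.
D starts exactly when B ends (back-to-back, no overlap), so B has no further overlaps.
D starts exactly when C ends (back-to-back, no overlap), so C has no further overlaps.
F starts after D ends, so D has no further overlaps.
G starts before F ends → F and G overlap.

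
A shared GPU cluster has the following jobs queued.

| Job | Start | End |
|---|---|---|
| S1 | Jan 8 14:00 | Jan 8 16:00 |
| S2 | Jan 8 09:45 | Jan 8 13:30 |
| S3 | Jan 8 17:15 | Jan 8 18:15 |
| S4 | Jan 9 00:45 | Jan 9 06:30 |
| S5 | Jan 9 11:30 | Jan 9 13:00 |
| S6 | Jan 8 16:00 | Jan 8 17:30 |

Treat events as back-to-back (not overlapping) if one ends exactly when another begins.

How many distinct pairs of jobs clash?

Sorted by start: S2, S1, S6, S3, S4, S5.
S1 starts after S2 ends; S2 is clear from here.
S6 starts exactly when S1 ends (back-to-back, no overlap); S1 is clear from here.
S3 starts before S6 ends → S6 and S3 overlap.
S4 starts after S6 ends; S6 is clear from here.
S4 starts after S3 ends; S3 is clear from here.
S5 starts after S4 ends.
Overlapping pairs: S3 & S6 — 1 in total.

1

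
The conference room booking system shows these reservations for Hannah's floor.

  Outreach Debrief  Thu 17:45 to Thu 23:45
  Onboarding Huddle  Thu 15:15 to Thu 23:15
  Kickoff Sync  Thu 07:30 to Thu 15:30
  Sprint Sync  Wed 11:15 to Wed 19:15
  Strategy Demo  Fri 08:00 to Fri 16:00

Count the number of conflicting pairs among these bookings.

2

Sorted by start: Sprint Sync, Kickoff Sync, Onboarding Huddle, Outreach Debrief, Strategy Demo.
Kickoff Sync starts after Sprint Sync ends, so Sprint Sync has no further overlaps.
Onboarding Huddle starts before Kickoff Sync ends → Kickoff Sync and Onboarding Huddle overlap.
Outreach Debrief starts after Kickoff Sync ends, so Kickoff Sync has no further overlaps.
Outreach Debrief starts before Onboarding Huddle ends → Onboarding Huddle and Outreach Debrief overlap.
Strategy Demo starts after Onboarding Huddle ends.
Strategy Demo starts after Outreach Debrief ends.
Overlapping pairs: Kickoff Sync & Onboarding Huddle, Onboarding Huddle & Outreach Debrief — 2 in total.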